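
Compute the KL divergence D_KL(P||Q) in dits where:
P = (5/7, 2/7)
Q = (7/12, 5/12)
0.0160 dits

KL divergence: D_KL(P||Q) = Σ p(x) log(p(x)/q(x))

Computing term by term:
  x=0: 5/7 × log_10[(5/7)/(7/12)] = 5/7 × 0.0880 = 0.0628
  x=1: 2/7 × log_10[(2/7)/(5/12)] = 2/7 × -0.1639 = -0.0468

D_KL(P||Q) = 0.0160 dits

Note: KL divergence is always non-negative and equals 0 iff P = Q.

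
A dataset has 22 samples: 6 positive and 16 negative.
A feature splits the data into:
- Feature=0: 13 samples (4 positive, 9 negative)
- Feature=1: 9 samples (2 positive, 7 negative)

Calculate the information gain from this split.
0.0065 bits

Information Gain = H(Y) - H(Y|Feature)

Before split:
P(positive) = 6/22 = 0.2727
H(Y) = 0.8454 bits

After split:
Feature=0: H = 0.8905 bits (weight = 13/22)
Feature=1: H = 0.7642 bits (weight = 9/22)
H(Y|Feature) = (13/22)×0.8905 + (9/22)×0.7642 = 0.8388 bits

Information Gain = 0.8454 - 0.8388 = 0.0065 bits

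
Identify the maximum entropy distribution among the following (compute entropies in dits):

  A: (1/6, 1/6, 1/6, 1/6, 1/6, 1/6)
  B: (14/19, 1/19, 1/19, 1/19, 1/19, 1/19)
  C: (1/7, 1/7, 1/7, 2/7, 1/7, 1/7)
A

For a discrete distribution over n outcomes, entropy is maximized by the uniform distribution.

Computing entropies:
H(A) = 0.7782 dits
H(B) = 0.4342 dits
H(C) = 0.7591 dits

The uniform distribution (where all probabilities equal 1/6) achieves the maximum entropy of log_10(6) = 0.7782 dits.

Distribution A has the highest entropy.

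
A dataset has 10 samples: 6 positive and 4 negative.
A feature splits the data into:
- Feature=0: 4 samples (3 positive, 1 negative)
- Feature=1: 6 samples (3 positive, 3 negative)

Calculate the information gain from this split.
0.0464 bits

Information Gain = H(Y) - H(Y|Feature)

Before split:
P(positive) = 6/10 = 0.6000
H(Y) = 0.9710 bits

After split:
Feature=0: H = 0.8113 bits (weight = 4/10)
Feature=1: H = 1.0000 bits (weight = 6/10)
H(Y|Feature) = (4/10)×0.8113 + (6/10)×1.0000 = 0.9245 bits

Information Gain = 0.9710 - 0.9245 = 0.0464 bits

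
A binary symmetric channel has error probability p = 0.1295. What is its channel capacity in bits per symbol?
0.4439 bits

For a binary symmetric channel (BSC) with error probability p:
Capacity C = 1 - H(p) bits per symbol

where H(p) = -p log₂(p) - (1-p) log₂(1-p) is the binary entropy function.

H(0.1295) = 0.5561 bits
C = 1 - 0.5561 = 0.4439 bits per symbol

This means we can reliably transmit up to 0.4439 bits of information per channel use.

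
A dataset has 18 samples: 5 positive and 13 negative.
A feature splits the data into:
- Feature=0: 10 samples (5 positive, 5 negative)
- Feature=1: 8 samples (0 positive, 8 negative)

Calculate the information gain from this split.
0.2968 bits

Information Gain = H(Y) - H(Y|Feature)

Before split:
P(positive) = 5/18 = 0.2778
H(Y) = 0.8524 bits

After split:
Feature=0: H = 1.0000 bits (weight = 10/18)
Feature=1: H = 0.0000 bits (weight = 8/18)
H(Y|Feature) = (10/18)×1.0000 + (8/18)×0.0000 = 0.5556 bits

Information Gain = 0.8524 - 0.5556 = 0.2968 bits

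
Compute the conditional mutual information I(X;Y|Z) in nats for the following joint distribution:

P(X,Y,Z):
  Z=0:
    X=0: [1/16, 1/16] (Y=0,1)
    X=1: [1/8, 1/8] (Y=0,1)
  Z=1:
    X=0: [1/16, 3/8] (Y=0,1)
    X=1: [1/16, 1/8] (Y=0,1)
0.0140 nats

Conditional mutual information: I(X;Y|Z) = H(X|Z) + H(Y|Z) - H(X,Y|Z)

H(Z) = 0.6616
H(X,Z) = 1.2820 → H(X|Z) = 0.6205
H(Y,Z) = 1.2342 → H(Y|Z) = 0.5727
H(X,Y,Z) = 1.8407 → H(X,Y|Z) = 1.1792

I(X;Y|Z) = 0.6205 + 0.5727 - 1.1792 = 0.0140 nats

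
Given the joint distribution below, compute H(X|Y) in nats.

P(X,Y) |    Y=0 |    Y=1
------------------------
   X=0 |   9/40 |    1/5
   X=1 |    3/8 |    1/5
0.6742 nats

Using the chain rule: H(X|Y) = H(X,Y) - H(Y)

First, compute H(X,Y) = 1.3472 nats

Marginal P(Y) = (3/5, 2/5)
H(Y) = 0.6730 nats

H(X|Y) = H(X,Y) - H(Y) = 1.3472 - 0.6730 = 0.6742 nats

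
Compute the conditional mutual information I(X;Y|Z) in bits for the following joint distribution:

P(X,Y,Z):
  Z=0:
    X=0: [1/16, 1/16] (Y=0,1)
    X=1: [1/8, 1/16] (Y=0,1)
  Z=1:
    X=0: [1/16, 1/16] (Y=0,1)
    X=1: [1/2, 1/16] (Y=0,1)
0.0684 bits

Conditional mutual information: I(X;Y|Z) = H(X|Z) + H(Y|Z) - H(X,Y|Z)

H(Z) = 0.8960
H(X,Z) = 1.6697 → H(X|Z) = 0.7737
H(Y,Z) = 1.6697 → H(Y|Z) = 0.7737
H(X,Y,Z) = 2.3750 → H(X,Y|Z) = 1.4790

I(X;Y|Z) = 0.7737 + 0.7737 - 1.4790 = 0.0684 bits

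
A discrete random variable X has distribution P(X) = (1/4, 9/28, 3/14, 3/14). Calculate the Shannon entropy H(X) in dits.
0.5957 dits

Shannon entropy is H(X) = -Σ p(x) log p(x).

For P = (1/4, 9/28, 3/14, 3/14):
H = -1/4 × log_10(1/4) -9/28 × log_10(9/28) -3/14 × log_10(3/14) -3/14 × log_10(3/14)
H = 0.5957 dits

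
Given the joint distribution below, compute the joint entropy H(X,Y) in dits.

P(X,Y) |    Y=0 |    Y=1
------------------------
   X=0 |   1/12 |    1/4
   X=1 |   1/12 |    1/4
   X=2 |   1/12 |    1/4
0.7213 dits

Joint entropy is H(X,Y) = -Σ_{x,y} p(x,y) log p(x,y).

Summing over all non-zero entries:
H(X,Y) = -[1/12·log_10(1/12) + 1/4·log_10(1/4) + 1/12·log_10(1/12) + 1/4·log_10(1/4) + 1/12·log_10(1/12) + 1/4·log_10(1/4)]
H(X,Y) = 0.7213 dits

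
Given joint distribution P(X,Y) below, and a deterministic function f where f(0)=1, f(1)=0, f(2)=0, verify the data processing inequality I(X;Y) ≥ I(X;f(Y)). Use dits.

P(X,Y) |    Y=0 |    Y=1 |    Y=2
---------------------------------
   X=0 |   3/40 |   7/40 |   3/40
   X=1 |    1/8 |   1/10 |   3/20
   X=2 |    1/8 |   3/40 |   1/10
I(X;Y) = 0.0172, I(X;f(Y)) = 0.0055, inequality holds: 0.0172 ≥ 0.0055

Data Processing Inequality: For any Markov chain X → Y → Z, we have I(X;Y) ≥ I(X;Z).

Here Z = f(Y) is a deterministic function of Y, forming X → Y → Z.

Original I(X;Y) = 0.0172 dits

After applying f:
P(X,Z) where Z=f(Y):
- P(X,Z=0) = P(X,Y=1) + P(X,Y=2)
- P(X,Z=1) = P(X,Y=0)

I(X;Z) = I(X;f(Y)) = 0.0055 dits

Verification: 0.0172 ≥ 0.0055 ✓

Information cannot be created by processing; the function f can only lose information about X.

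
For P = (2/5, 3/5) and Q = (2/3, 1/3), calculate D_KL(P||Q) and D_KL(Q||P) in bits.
D_KL(P||Q) = 0.2140, D_KL(Q||P) = 0.2086

KL divergence is not symmetric: D_KL(P||Q) ≠ D_KL(Q||P) in general.

D_KL(P||Q) = 0.2140 bits
D_KL(Q||P) = 0.2086 bits

No, they are not equal!

This asymmetry is why KL divergence is not a true distance metric.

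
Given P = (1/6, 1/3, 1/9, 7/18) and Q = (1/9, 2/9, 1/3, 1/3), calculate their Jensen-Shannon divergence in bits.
0.0556 bits

Jensen-Shannon divergence is:
JSD(P||Q) = 0.5 × D_KL(P||M) + 0.5 × D_KL(Q||M)
where M = 0.5 × (P + Q) is the mixture distribution.

M = 0.5 × (1/6, 1/3, 1/9, 7/18) + 0.5 × (1/9, 2/9, 1/3, 1/3) = (5/36, 5/18, 2/9, 13/36)

D_KL(P||M) = 0.0620 bits
D_KL(Q||M) = 0.0492 bits

JSD(P||Q) = 0.5 × 0.0620 + 0.5 × 0.0492 = 0.0556 bits

Unlike KL divergence, JSD is symmetric and bounded: 0 ≤ JSD ≤ log(2).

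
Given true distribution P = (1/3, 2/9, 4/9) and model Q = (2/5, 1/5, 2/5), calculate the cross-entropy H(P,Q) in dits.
0.4648 dits

Cross-entropy: H(P,Q) = -Σ p(x) log q(x)

Alternatively: H(P,Q) = H(P) + D_KL(P||Q)
H(P) = 0.4607 dits
D_KL(P||Q) = 0.0041 dits

H(P,Q) = 0.4607 + 0.0041 = 0.4648 dits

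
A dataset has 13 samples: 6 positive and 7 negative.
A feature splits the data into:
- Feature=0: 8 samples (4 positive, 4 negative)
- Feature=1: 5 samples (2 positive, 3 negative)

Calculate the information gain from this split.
0.0069 bits

Information Gain = H(Y) - H(Y|Feature)

Before split:
P(positive) = 6/13 = 0.4615
H(Y) = 0.9957 bits

After split:
Feature=0: H = 1.0000 bits (weight = 8/13)
Feature=1: H = 0.9710 bits (weight = 5/13)
H(Y|Feature) = (8/13)×1.0000 + (5/13)×0.9710 = 0.9888 bits

Information Gain = 0.9957 - 0.9888 = 0.0069 bits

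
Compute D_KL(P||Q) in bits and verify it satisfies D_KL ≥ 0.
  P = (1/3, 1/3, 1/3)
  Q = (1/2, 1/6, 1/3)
0.1383 bits

KL divergence satisfies the Gibbs inequality: D_KL(P||Q) ≥ 0 for all distributions P, Q.

D_KL(P||Q) = Σ p(x) log(p(x)/q(x))
Term by term:
  x=0: 1/3 × log_2[(1/3)/(1/2)] = -0.1950
  x=1: 1/3 × log_2[(1/3)/(1/6)] = 0.3333
  x=2: 1/3 × log_2[(1/3)/(1/3)] = 0.0000
D_KL(P||Q) = 0.1383 bits

D_KL(P||Q) = 0.1383 ≥ 0 ✓

This non-negativity is a fundamental property: relative entropy cannot be negative because it measures how different Q is from P.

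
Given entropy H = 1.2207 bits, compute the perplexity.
2.3306

Perplexity is 2^H (or exp(H) for natural log).

H = 1.2207 bits
Perplexity = 2^1.2207 = 2.3306

Interpretation: The model's uncertainty is equivalent to choosing uniformly among 2.3 options.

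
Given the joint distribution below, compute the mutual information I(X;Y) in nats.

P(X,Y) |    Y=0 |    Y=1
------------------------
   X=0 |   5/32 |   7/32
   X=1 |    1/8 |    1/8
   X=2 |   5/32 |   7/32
0.0026 nats

Mutual information: I(X;Y) = H(X) + H(Y) - H(X,Y)

Marginals:
P(X) = (3/8, 1/4, 3/8), H(X) = 1.0822 nats
P(Y) = (7/16, 9/16), H(Y) = 0.6853 nats

Joint entropy: H(X,Y) = 1.7649 nats

I(X;Y) = 1.0822 + 0.6853 - 1.7649 = 0.0026 nats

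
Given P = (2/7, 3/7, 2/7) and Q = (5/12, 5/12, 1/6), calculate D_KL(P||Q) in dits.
0.0253 dits

KL divergence: D_KL(P||Q) = Σ p(x) log(p(x)/q(x))

Computing term by term:
  x=0: 2/7 × log_10[(2/7)/(5/12)] = 2/7 × -0.1639 = -0.0468
  x=1: 3/7 × log_10[(3/7)/(5/12)] = 3/7 × 0.0122 = 0.0052
  x=2: 2/7 × log_10[(2/7)/(1/6)] = 2/7 × 0.2341 = 0.0669

D_KL(P||Q) = 0.0253 dits

Note: KL divergence is always non-negative and equals 0 iff P = Q.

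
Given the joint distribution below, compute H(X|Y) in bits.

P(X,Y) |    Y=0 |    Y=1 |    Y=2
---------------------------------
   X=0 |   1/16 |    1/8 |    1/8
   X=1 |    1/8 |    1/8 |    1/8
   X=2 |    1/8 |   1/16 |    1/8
1.5456 bits

Using the chain rule: H(X|Y) = H(X,Y) - H(Y)

First, compute H(X,Y) = 3.1250 bits

Marginal P(Y) = (5/16, 5/16, 3/8)
H(Y) = 1.5794 bits

H(X|Y) = H(X,Y) - H(Y) = 3.1250 - 1.5794 = 1.5456 bits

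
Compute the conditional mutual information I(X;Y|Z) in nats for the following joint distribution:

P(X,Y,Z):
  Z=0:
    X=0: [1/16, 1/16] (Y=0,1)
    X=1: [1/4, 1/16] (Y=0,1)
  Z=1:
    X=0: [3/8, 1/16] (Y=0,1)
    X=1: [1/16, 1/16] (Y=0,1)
0.0506 nats

Conditional mutual information: I(X;Y|Z) = H(X|Z) + H(Y|Z) - H(X,Y|Z)

H(Z) = 0.6853
H(X,Z) = 1.2450 → H(X|Z) = 0.5597
H(Y,Z) = 1.2450 → H(Y|Z) = 0.5597
H(X,Y,Z) = 1.7541 → H(X,Y|Z) = 1.0688

I(X;Y|Z) = 0.5597 + 0.5597 - 1.0688 = 0.0506 nats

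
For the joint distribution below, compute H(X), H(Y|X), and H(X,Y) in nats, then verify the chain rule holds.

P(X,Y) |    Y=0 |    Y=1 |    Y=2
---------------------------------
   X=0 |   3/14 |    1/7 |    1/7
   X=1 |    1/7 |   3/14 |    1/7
H(X,Y) = 1.7721, H(X) = 0.6931, H(Y|X) = 1.0790 (all in nats)

Chain rule: H(X,Y) = H(X) + H(Y|X)

Left side — joint entropy directly:
H(X,Y) = -Σ p(x,y) log p(x,y) = 1.7721 nats

Right side — compute H(Y|X) from the conditional distributions:
P(X) = (1/2, 1/2), so H(X) = 0.6931 nats
H(Y|X) = Σ_x P(X=x) · H(Y|X=x):
  P(Y|X=0) = (3/7, 2/7, 2/7), H(Y|X=0) = 1.0790, weight P(X=0) = 1/2
  P(Y|X=1) = (2/7, 3/7, 2/7), H(Y|X=1) = 1.0790, weight P(X=1) = 1/2
H(Y|X) = 1.0790 nats

H(X) + H(Y|X) = 0.6931 + 1.0790 = 1.7721 nats

Both sides equal 1.7721 nats. ✓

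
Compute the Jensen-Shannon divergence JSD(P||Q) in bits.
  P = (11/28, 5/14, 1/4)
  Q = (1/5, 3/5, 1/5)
0.0475 bits

Jensen-Shannon divergence is:
JSD(P||Q) = 0.5 × D_KL(P||M) + 0.5 × D_KL(Q||M)
where M = 0.5 × (P + Q) is the mixture distribution.

M = 0.5 × (11/28, 5/14, 1/4) + 0.5 × (1/5, 3/5, 1/5) = (0.296429, 0.478571, 9/40)

D_KL(P||M) = 0.0468 bits
D_KL(Q||M) = 0.0482 bits

JSD(P||Q) = 0.5 × 0.0468 + 0.5 × 0.0482 = 0.0475 bits

Unlike KL divergence, JSD is symmetric and bounded: 0 ≤ JSD ≤ log(2).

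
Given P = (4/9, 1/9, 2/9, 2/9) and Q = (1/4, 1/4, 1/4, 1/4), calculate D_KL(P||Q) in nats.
0.1133 nats

KL divergence: D_KL(P||Q) = Σ p(x) log(p(x)/q(x))

Computing term by term:
  x=0: 4/9 × log_e[(4/9)/(1/4)] = 4/9 × 0.5754 = 0.2557
  x=1: 1/9 × log_e[(1/9)/(1/4)] = 1/9 × -0.8109 = -0.0901
  x=2: 2/9 × log_e[(2/9)/(1/4)] = 2/9 × -0.1178 = -0.0262
  x=3: 2/9 × log_e[(2/9)/(1/4)] = 2/9 × -0.1178 = -0.0262

D_KL(P||Q) = 0.1133 nats

Note: KL divergence is always non-negative and equals 0 iff P = Q.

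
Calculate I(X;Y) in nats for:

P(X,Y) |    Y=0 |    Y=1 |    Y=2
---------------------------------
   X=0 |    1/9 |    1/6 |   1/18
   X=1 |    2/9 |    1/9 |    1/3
0.0779 nats

Mutual information: I(X;Y) = H(X) + H(Y) - H(X,Y)

Marginals:
P(X) = (1/3, 2/3), H(X) = 0.6365 nats
P(Y) = (1/3, 5/18, 7/18), H(Y) = 1.0893 nats

Joint entropy: H(X,Y) = 1.6479 nats

I(X;Y) = 0.6365 + 1.0893 - 1.6479 = 0.0779 nats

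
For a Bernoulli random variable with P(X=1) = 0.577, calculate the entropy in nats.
0.6812 nats

The binary entropy function is:
H(p) = -p log(p) - (1-p) log(1-p)

H(0.577) = -0.577 × log_e(0.577) - 0.423 × log_e(0.423)
H(0.577) = 0.6812 nats

Note: Binary entropy is maximized at p=0.5 (H=1 bit) and minimized at p=0 or p=1 (H=0).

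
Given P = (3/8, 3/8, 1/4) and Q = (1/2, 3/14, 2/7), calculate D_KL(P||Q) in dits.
0.0298 dits

KL divergence: D_KL(P||Q) = Σ p(x) log(p(x)/q(x))

Computing term by term:
  x=0: 3/8 × log_10[(3/8)/(1/2)] = 3/8 × -0.1249 = -0.0469
  x=1: 3/8 × log_10[(3/8)/(3/14)] = 3/8 × 0.2430 = 0.0911
  x=2: 1/4 × log_10[(1/4)/(2/7)] = 1/4 × -0.0580 = -0.0145

D_KL(P||Q) = 0.0298 dits

Note: KL divergence is always non-negative and equals 0 iff P = Q.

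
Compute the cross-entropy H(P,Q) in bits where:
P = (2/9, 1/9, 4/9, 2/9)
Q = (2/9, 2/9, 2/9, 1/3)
2.0399 bits

Cross-entropy: H(P,Q) = -Σ p(x) log q(x)

Alternatively: H(P,Q) = H(P) + D_KL(P||Q)
H(P) = 1.8366 bits
D_KL(P||Q) = 0.2033 bits

H(P,Q) = 1.8366 + 0.2033 = 2.0399 bits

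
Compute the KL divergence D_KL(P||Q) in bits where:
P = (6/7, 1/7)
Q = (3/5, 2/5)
0.2289 bits

KL divergence: D_KL(P||Q) = Σ p(x) log(p(x)/q(x))

Computing term by term:
  x=0: 6/7 × log_2[(6/7)/(3/5)] = 6/7 × 0.5146 = 0.4411
  x=1: 1/7 × log_2[(1/7)/(2/5)] = 1/7 × -1.4854 = -0.2122

D_KL(P||Q) = 0.2289 bits

Note: KL divergence is always non-negative and equals 0 iff P = Q.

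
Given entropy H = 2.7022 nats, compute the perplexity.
14.9125

Perplexity is e^H (or exp(H) for natural log).

H = 2.7022 nats
Perplexity = e^2.7022 = 14.9125

Interpretation: The model's uncertainty is equivalent to choosing uniformly among 14.9 options.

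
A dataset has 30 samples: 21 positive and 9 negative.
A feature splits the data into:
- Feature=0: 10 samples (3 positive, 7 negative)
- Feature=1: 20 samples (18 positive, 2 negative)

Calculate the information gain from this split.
0.2749 bits

Information Gain = H(Y) - H(Y|Feature)

Before split:
P(positive) = 21/30 = 0.7000
H(Y) = 0.8813 bits

After split:
Feature=0: H = 0.8813 bits (weight = 10/30)
Feature=1: H = 0.4690 bits (weight = 20/30)
H(Y|Feature) = (10/30)×0.8813 + (20/30)×0.4690 = 0.6064 bits

Information Gain = 0.8813 - 0.6064 = 0.2749 bits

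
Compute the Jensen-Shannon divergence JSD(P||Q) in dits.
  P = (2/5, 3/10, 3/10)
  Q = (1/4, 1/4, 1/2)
0.0098 dits

Jensen-Shannon divergence is:
JSD(P||Q) = 0.5 × D_KL(P||M) + 0.5 × D_KL(Q||M)
where M = 0.5 × (P + Q) is the mixture distribution.

M = 0.5 × (2/5, 3/10, 3/10) + 0.5 × (1/4, 1/4, 1/2) = (13/40, 11/40, 2/5)

D_KL(P||M) = 0.0099 dits
D_KL(Q||M) = 0.0096 dits

JSD(P||Q) = 0.5 × 0.0099 + 0.5 × 0.0096 = 0.0098 dits

Unlike KL divergence, JSD is symmetric and bounded: 0 ≤ JSD ≤ log(2).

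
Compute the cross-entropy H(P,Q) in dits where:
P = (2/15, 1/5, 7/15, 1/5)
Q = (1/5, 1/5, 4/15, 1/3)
0.5963 dits

Cross-entropy: H(P,Q) = -Σ p(x) log q(x)

Alternatively: H(P,Q) = H(P) + D_KL(P||Q)
H(P) = 0.5507 dits
D_KL(P||Q) = 0.0456 dits

H(P,Q) = 0.5507 + 0.0456 = 0.5963 dits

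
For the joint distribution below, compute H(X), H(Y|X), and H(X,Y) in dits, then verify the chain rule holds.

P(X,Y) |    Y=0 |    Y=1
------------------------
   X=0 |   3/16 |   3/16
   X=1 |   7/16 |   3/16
H(X,Y) = 0.5660, H(X) = 0.2873, H(Y|X) = 0.2787 (all in dits)

Chain rule: H(X,Y) = H(X) + H(Y|X)

Left side — joint entropy directly:
H(X,Y) = -Σ p(x,y) log p(x,y) = 0.5660 dits

Right side — compute H(Y|X) from the conditional distributions:
P(X) = (3/8, 5/8), so H(X) = 0.2873 dits
H(Y|X) = Σ_x P(X=x) · H(Y|X=x):
  P(Y|X=0) = (1/2, 1/2), H(Y|X=0) = 0.3010, weight P(X=0) = 3/8
  P(Y|X=1) = (7/10, 3/10), H(Y|X=1) = 0.2653, weight P(X=1) = 5/8
H(Y|X) = 0.2787 dits

H(X) + H(Y|X) = 0.2873 + 0.2787 = 0.5660 dits

Both sides equal 0.5660 dits. ✓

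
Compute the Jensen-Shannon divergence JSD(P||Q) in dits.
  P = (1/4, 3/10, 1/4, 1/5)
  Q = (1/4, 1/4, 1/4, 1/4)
0.0011 dits

Jensen-Shannon divergence is:
JSD(P||Q) = 0.5 × D_KL(P||M) + 0.5 × D_KL(Q||M)
where M = 0.5 × (P + Q) is the mixture distribution.

M = 0.5 × (1/4, 3/10, 1/4, 1/5) + 0.5 × (1/4, 1/4, 1/4, 1/4) = (1/4, 11/40, 1/4, 9/40)

D_KL(P||M) = 0.0011 dits
D_KL(Q||M) = 0.0011 dits

JSD(P||Q) = 0.5 × 0.0011 + 0.5 × 0.0011 = 0.0011 dits

Unlike KL divergence, JSD is symmetric and bounded: 0 ≤ JSD ≤ log(2).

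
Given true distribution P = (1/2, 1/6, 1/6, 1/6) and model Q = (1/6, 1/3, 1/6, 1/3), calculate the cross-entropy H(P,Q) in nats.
1.5607 nats

Cross-entropy: H(P,Q) = -Σ p(x) log q(x)

Alternatively: H(P,Q) = H(P) + D_KL(P||Q)
H(P) = 1.2425 nats
D_KL(P||Q) = 0.3183 nats

H(P,Q) = 1.2425 + 0.3183 = 1.5607 nats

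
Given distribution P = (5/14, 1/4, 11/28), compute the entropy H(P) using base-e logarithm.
1.0813 nats

Shannon entropy is H(X) = -Σ p(x) log p(x).

For P = (5/14, 1/4, 11/28):
H = -5/14 × log_e(5/14) -1/4 × log_e(1/4) -11/28 × log_e(11/28)
H = 1.0813 nats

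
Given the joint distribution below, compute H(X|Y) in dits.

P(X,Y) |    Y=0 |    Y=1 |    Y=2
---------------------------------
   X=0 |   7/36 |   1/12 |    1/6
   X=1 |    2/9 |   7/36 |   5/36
0.2902 dits

Using the chain rule: H(X|Y) = H(X,Y) - H(Y)

First, compute H(X,Y) = 0.7604 dits

Marginal P(Y) = (5/12, 5/18, 11/36)
H(Y) = 0.4703 dits

H(X|Y) = H(X,Y) - H(Y) = 0.7604 - 0.4703 = 0.2902 dits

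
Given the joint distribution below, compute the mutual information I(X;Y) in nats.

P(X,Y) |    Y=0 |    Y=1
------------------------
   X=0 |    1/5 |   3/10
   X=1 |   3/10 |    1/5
0.0201 nats

Mutual information: I(X;Y) = H(X) + H(Y) - H(X,Y)

Marginals:
P(X) = (1/2, 1/2), H(X) = 0.6931 nats
P(Y) = (1/2, 1/2), H(Y) = 0.6931 nats

Joint entropy: H(X,Y) = 1.3662 nats

I(X;Y) = 0.6931 + 0.6931 - 1.3662 = 0.0201 nats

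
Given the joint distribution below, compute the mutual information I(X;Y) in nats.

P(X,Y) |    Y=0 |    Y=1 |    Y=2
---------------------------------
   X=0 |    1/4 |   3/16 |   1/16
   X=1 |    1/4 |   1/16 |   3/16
0.0654 nats

Mutual information: I(X;Y) = H(X) + H(Y) - H(X,Y)

Marginals:
P(X) = (1/2, 1/2), H(X) = 0.6931 nats
P(Y) = (1/2, 1/4, 1/4), H(Y) = 1.0397 nats

Joint entropy: H(X,Y) = 1.6675 nats

I(X;Y) = 0.6931 + 1.0397 - 1.6675 = 0.0654 nats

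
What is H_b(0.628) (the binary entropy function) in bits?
0.9522 bits

The binary entropy function is:
H(p) = -p log(p) - (1-p) log(1-p)

H(0.628) = -0.628 × log_2(0.628) - 0.372 × log_2(0.372)
H(0.628) = 0.9522 bits

Note: Binary entropy is maximized at p=0.5 (H=1 bit) and minimized at p=0 or p=1 (H=0).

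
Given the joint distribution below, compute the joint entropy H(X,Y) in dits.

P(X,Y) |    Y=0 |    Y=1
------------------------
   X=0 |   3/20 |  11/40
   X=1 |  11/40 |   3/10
0.5888 dits

Joint entropy is H(X,Y) = -Σ_{x,y} p(x,y) log p(x,y).

Summing over all non-zero entries:
H(X,Y) = -[3/20·log_10(3/20) + 11/40·log_10(11/40) + 11/40·log_10(11/40) + 3/10·log_10(3/10)]
H(X,Y) = 0.5888 dits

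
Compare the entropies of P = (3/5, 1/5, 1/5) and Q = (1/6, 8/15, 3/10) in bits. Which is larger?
Q

Computing entropies in bits:
H(P) = 1.3710
H(Q) = 1.4356

Distribution Q has higher entropy.

Intuition: The distribution closer to uniform (more spread out) has higher entropy.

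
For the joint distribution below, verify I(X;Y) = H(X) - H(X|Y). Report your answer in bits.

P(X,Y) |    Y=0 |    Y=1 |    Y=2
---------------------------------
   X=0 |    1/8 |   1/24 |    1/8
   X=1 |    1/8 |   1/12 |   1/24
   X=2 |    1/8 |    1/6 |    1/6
I(X;Y) = 0.0693 bits

Mutual information has multiple equivalent forms:
- I(X;Y) = H(X) - H(X|Y)
- I(X;Y) = H(Y) - H(Y|X)
- I(X;Y) = H(X) + H(Y) - H(X,Y)

Computing all quantities:
H(X) = 1.5343, H(Y) = 1.5774, H(X,Y) = 3.0425
H(X|Y) = 1.4651, H(Y|X) = 1.5081

Verification:
H(X) - H(X|Y) = 1.5343 - 1.4651 = 0.0693
H(Y) - H(Y|X) = 1.5774 - 1.5081 = 0.0693
H(X) + H(Y) - H(X,Y) = 1.5343 + 1.5774 - 3.0425 = 0.0693

All forms give I(X;Y) = 0.0693 bits. ✓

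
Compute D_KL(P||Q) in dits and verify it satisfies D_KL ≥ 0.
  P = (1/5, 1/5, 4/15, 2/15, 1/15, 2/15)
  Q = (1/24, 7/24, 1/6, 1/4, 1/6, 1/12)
0.1222 dits

KL divergence satisfies the Gibbs inequality: D_KL(P||Q) ≥ 0 for all distributions P, Q.

D_KL(P||Q) = Σ p(x) log(p(x)/q(x))
Term by term:
  x=0: 1/5 × log_10[(1/5)/(1/24)] = 0.1362
  x=1: 1/5 × log_10[(1/5)/(7/24)] = -0.0328
  x=2: 4/15 × log_10[(4/15)/(1/6)] = 0.0544
  x=3: 2/15 × log_10[(2/15)/(1/4)] = -0.0364
  x=4: 1/15 × log_10[(1/15)/(1/6)] = -0.0265
  x=5: 2/15 × log_10[(2/15)/(1/12)] = 0.0272
D_KL(P||Q) = 0.1222 dits

D_KL(P||Q) = 0.1222 ≥ 0 ✓

This non-negativity is a fundamental property: relative entropy cannot be negative because it measures how different Q is from P.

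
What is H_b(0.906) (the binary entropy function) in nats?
0.3117 nats

The binary entropy function is:
H(p) = -p log(p) - (1-p) log(1-p)

H(0.906) = -0.906 × log_e(0.906) - 0.094 × log_e(0.094)
H(0.906) = 0.3117 nats

Note: Binary entropy is maximized at p=0.5 (H=1 bit) and minimized at p=0 or p=1 (H=0).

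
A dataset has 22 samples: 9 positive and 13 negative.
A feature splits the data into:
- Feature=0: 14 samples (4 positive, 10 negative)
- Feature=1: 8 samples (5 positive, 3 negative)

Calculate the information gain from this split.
0.0797 bits

Information Gain = H(Y) - H(Y|Feature)

Before split:
P(positive) = 9/22 = 0.4091
H(Y) = 0.9760 bits

After split:
Feature=0: H = 0.8631 bits (weight = 14/22)
Feature=1: H = 0.9544 bits (weight = 8/22)
H(Y|Feature) = (14/22)×0.8631 + (8/22)×0.9544 = 0.8963 bits

Information Gain = 0.9760 - 0.8963 = 0.0797 bits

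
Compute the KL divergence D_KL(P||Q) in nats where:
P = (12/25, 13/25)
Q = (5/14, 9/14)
0.0316 nats

KL divergence: D_KL(P||Q) = Σ p(x) log(p(x)/q(x))

Computing term by term:
  x=0: 12/25 × log_e[(12/25)/(5/14)] = 12/25 × 0.2957 = 0.1419
  x=1: 13/25 × log_e[(13/25)/(9/14)] = 13/25 × -0.2121 = -0.1103

D_KL(P||Q) = 0.0316 nats

Note: KL divergence is always non-negative and equals 0 iff P = Q.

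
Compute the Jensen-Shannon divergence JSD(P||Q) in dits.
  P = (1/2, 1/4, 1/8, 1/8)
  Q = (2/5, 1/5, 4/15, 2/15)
0.0075 dits

Jensen-Shannon divergence is:
JSD(P||Q) = 0.5 × D_KL(P||M) + 0.5 × D_KL(Q||M)
where M = 0.5 × (P + Q) is the mixture distribution.

M = 0.5 × (1/2, 1/4, 1/8, 1/8) + 0.5 × (2/5, 1/5, 4/15, 2/15) = (9/20, 9/40, 0.195833, 0.129167)

D_KL(P||M) = 0.0082 dits
D_KL(Q||M) = 0.0069 dits

JSD(P||Q) = 0.5 × 0.0082 + 0.5 × 0.0069 = 0.0075 dits

Unlike KL divergence, JSD is symmetric and bounded: 0 ≤ JSD ≤ log(2).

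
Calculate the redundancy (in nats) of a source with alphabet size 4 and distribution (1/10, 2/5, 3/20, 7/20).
0.1375 nats

Redundancy measures how far a source is from maximum entropy:
R = H_max - H(X)

Maximum entropy for 4 symbols: H_max = log_e(4) = 1.3863 nats
Actual entropy: H(X) = 1.2488 nats
Redundancy: R = 1.3863 - 1.2488 = 0.1375 nats

This redundancy represents potential for compression: the source could be compressed by 0.1375 nats per symbol.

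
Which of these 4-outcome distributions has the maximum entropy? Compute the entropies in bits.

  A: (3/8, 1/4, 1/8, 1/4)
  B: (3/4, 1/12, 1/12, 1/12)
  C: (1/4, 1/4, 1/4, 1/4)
C

For a discrete distribution over n outcomes, entropy is maximized by the uniform distribution.

Computing entropies:
H(A) = 1.9056 bits
H(B) = 1.2075 bits
H(C) = 2.0000 bits

The uniform distribution (where all probabilities equal 1/4) achieves the maximum entropy of log_2(4) = 2.0000 bits.

Distribution C has the highest entropy.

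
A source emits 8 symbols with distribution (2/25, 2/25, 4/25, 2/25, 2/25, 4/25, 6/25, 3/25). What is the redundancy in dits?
0.0381 dits

Redundancy measures how far a source is from maximum entropy:
R = H_max - H(X)

Maximum entropy for 8 symbols: H_max = log_10(8) = 0.9031 dits
Actual entropy: H(X) = 0.8649 dits
Redundancy: R = 0.9031 - 0.8649 = 0.0381 dits

This redundancy represents potential for compression: the source could be compressed by 0.0381 dits per symbol.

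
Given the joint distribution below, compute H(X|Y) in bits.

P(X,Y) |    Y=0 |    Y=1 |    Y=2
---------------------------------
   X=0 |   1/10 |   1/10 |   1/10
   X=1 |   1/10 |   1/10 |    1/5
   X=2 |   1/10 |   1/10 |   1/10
1.5510 bits

Using the chain rule: H(X|Y) = H(X,Y) - H(Y)

First, compute H(X,Y) = 3.1219 bits

Marginal P(Y) = (3/10, 3/10, 2/5)
H(Y) = 1.5710 bits

H(X|Y) = H(X,Y) - H(Y) = 3.1219 - 1.5710 = 1.5510 bits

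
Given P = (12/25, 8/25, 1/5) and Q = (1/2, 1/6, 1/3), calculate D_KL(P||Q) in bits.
0.1255 bits

KL divergence: D_KL(P||Q) = Σ p(x) log(p(x)/q(x))

Computing term by term:
  x=0: 12/25 × log_2[(12/25)/(1/2)] = 12/25 × -0.0589 = -0.0283
  x=1: 8/25 × log_2[(8/25)/(1/6)] = 8/25 × 0.9411 = 0.3012
  x=2: 1/5 × log_2[(1/5)/(1/3)] = 1/5 × -0.7370 = -0.1474

D_KL(P||Q) = 0.1255 bits

Note: KL divergence is always non-negative and equals 0 iff P = Q.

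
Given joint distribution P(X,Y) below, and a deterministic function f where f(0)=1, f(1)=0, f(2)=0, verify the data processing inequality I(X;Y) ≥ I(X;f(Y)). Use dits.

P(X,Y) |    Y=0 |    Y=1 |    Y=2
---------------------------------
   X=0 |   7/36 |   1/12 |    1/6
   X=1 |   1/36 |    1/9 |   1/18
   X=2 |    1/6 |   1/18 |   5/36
I(X;Y) = 0.0289, I(X;f(Y)) = 0.0151, inequality holds: 0.0289 ≥ 0.0151

Data Processing Inequality: For any Markov chain X → Y → Z, we have I(X;Y) ≥ I(X;Z).

Here Z = f(Y) is a deterministic function of Y, forming X → Y → Z.

Original I(X;Y) = 0.0289 dits

After applying f:
P(X,Z) where Z=f(Y):
- P(X,Z=0) = P(X,Y=1) + P(X,Y=2)
- P(X,Z=1) = P(X,Y=0)

I(X;Z) = I(X;f(Y)) = 0.0151 dits

Verification: 0.0289 ≥ 0.0151 ✓

Information cannot be created by processing; the function f can only lose information about X.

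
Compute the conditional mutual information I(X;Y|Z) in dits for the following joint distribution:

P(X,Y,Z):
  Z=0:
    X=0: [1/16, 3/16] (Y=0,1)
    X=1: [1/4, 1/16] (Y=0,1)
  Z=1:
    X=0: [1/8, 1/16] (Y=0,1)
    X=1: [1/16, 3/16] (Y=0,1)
0.0557 dits

Conditional mutual information: I(X;Y|Z) = H(X|Z) + H(Y|Z) - H(X,Y|Z)

H(Z) = 0.2976
H(X,Z) = 0.5952 → H(X|Z) = 0.2976
H(Y,Z) = 0.5952 → H(Y|Z) = 0.2976
H(X,Y,Z) = 0.8371 → H(X,Y|Z) = 0.5394

I(X;Y|Z) = 0.2976 + 0.2976 - 0.5394 = 0.0557 dits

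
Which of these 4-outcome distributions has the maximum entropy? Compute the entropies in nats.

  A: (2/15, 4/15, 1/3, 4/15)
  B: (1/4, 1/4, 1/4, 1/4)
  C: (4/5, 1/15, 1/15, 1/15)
B

For a discrete distribution over n outcomes, entropy is maximized by the uniform distribution.

Computing entropies:
H(A) = 1.3398 nats
H(B) = 1.3863 nats
H(C) = 0.7201 nats

The uniform distribution (where all probabilities equal 1/4) achieves the maximum entropy of log_e(4) = 1.3863 nats.

Distribution B has the highest entropy.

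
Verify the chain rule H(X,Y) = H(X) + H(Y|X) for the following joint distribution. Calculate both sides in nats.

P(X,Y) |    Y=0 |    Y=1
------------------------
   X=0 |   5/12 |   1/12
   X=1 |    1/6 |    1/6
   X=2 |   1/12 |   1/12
H(X,Y) = 1.5833, H(X) = 1.0114, H(Y|X) = 0.5719 (all in nats)

Chain rule: H(X,Y) = H(X) + H(Y|X)

Left side — joint entropy directly:
H(X,Y) = -Σ p(x,y) log p(x,y) = 1.5833 nats

Right side — compute H(Y|X) from the conditional distributions:
P(X) = (1/2, 1/3, 1/6), so H(X) = 1.0114 nats
H(Y|X) = Σ_x P(X=x) · H(Y|X=x):
  P(Y|X=0) = (5/6, 1/6), H(Y|X=0) = 0.4506, weight P(X=0) = 1/2
  P(Y|X=1) = (1/2, 1/2), H(Y|X=1) = 0.6931, weight P(X=1) = 1/3
  P(Y|X=2) = (1/2, 1/2), H(Y|X=2) = 0.6931, weight P(X=2) = 1/6
H(Y|X) = 0.5719 nats

H(X) + H(Y|X) = 1.0114 + 0.5719 = 1.5833 nats

Both sides equal 1.5833 nats. ✓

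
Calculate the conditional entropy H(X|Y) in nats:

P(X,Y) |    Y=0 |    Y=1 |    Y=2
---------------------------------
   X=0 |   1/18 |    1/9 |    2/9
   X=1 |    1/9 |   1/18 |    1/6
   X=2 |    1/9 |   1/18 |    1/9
1.0545 nats

Using the chain rule: H(X|Y) = H(X,Y) - H(Y)

First, compute H(X,Y) = 2.0911 nats

Marginal P(Y) = (5/18, 2/9, 1/2)
H(Y) = 1.0366 nats

H(X|Y) = H(X,Y) - H(Y) = 2.0911 - 1.0366 = 1.0545 nats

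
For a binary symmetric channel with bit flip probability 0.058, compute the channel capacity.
0.6805 bits

For a binary symmetric channel (BSC) with error probability p:
Capacity C = 1 - H(p) bits per symbol

where H(p) = -p log₂(p) - (1-p) log₂(1-p) is the binary entropy function.

H(0.058) = 0.3195 bits
C = 1 - 0.3195 = 0.6805 bits per symbol

This means we can reliably transmit up to 0.6805 bits of information per channel use.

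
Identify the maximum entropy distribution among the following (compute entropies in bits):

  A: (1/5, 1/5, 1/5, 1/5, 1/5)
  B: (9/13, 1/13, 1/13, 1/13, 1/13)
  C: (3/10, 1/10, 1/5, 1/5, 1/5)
A

For a discrete distribution over n outcomes, entropy is maximized by the uniform distribution.

Computing entropies:
H(A) = 2.3219 bits
H(B) = 1.5059 bits
H(C) = 2.2464 bits

The uniform distribution (where all probabilities equal 1/5) achieves the maximum entropy of log_2(5) = 2.3219 bits.

Distribution A has the highest entropy.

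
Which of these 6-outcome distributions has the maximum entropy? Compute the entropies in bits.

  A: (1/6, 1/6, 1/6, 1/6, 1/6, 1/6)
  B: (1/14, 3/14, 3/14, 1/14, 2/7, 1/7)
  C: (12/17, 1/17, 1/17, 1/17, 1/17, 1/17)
A

For a discrete distribution over n outcomes, entropy is maximized by the uniform distribution.

Computing entropies:
H(A) = 2.5850 bits
H(B) = 2.4138 bits
H(C) = 1.5569 bits

The uniform distribution (where all probabilities equal 1/6) achieves the maximum entropy of log_2(6) = 2.5850 bits.

Distribution A has the highest entropy.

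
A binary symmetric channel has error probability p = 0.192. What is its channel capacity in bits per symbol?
0.2944 bits

For a binary symmetric channel (BSC) with error probability p:
Capacity C = 1 - H(p) bits per symbol

where H(p) = -p log₂(p) - (1-p) log₂(1-p) is the binary entropy function.

H(0.192) = 0.7056 bits
C = 1 - 0.7056 = 0.2944 bits per symbol

This means we can reliably transmit up to 0.2944 bits of information per channel use.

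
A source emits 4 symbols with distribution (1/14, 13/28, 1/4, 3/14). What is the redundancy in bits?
0.2379 bits

Redundancy measures how far a source is from maximum entropy:
R = H_max - H(X)

Maximum entropy for 4 symbols: H_max = log_2(4) = 2.0000 bits
Actual entropy: H(X) = 1.7621 bits
Redundancy: R = 2.0000 - 1.7621 = 0.2379 bits

This redundancy represents potential for compression: the source could be compressed by 0.2379 bits per symbol.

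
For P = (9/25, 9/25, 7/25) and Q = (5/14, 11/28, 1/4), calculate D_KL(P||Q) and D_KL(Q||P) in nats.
D_KL(P||Q) = 0.0032, D_KL(Q||P) = 0.0031

KL divergence is not symmetric: D_KL(P||Q) ≠ D_KL(Q||P) in general.

D_KL(P||Q) = 0.0032 nats
D_KL(Q||P) = 0.0031 nats

No, they are not equal!

This asymmetry is why KL divergence is not a true distance metric.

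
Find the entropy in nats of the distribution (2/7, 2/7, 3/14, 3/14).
1.3761 nats

Shannon entropy is H(X) = -Σ p(x) log p(x).

For P = (2/7, 2/7, 3/14, 3/14):
H = -2/7 × log_e(2/7) -2/7 × log_e(2/7) -3/14 × log_e(3/14) -3/14 × log_e(3/14)
H = 1.3761 nats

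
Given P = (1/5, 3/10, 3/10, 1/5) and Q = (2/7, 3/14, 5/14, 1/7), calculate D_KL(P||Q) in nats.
0.0446 nats

KL divergence: D_KL(P||Q) = Σ p(x) log(p(x)/q(x))

Computing term by term:
  x=0: 1/5 × log_e[(1/5)/(2/7)] = 1/5 × -0.3567 = -0.0713
  x=1: 3/10 × log_e[(3/10)/(3/14)] = 3/10 × 0.3365 = 0.1009
  x=2: 3/10 × log_e[(3/10)/(5/14)] = 3/10 × -0.1744 = -0.0523
  x=3: 1/5 × log_e[(1/5)/(1/7)] = 1/5 × 0.3365 = 0.0673

D_KL(P||Q) = 0.0446 nats

Note: KL divergence is always non-negative and equals 0 iff P = Q.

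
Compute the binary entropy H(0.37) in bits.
0.9507 bits

The binary entropy function is:
H(p) = -p log(p) - (1-p) log(1-p)

H(0.37) = -0.37 × log_2(0.37) - 0.63 × log_2(0.63)
H(0.37) = 0.9507 bits

Note: Binary entropy is maximized at p=0.5 (H=1 bit) and minimized at p=0 or p=1 (H=0).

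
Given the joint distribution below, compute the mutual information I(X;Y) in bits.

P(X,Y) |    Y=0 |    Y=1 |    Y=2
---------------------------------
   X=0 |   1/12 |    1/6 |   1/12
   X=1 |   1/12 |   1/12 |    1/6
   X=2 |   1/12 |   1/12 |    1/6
0.0546 bits

Mutual information: I(X;Y) = H(X) + H(Y) - H(X,Y)

Marginals:
P(X) = (1/3, 1/3, 1/3), H(X) = 1.5850 bits
P(Y) = (1/4, 1/3, 5/12), H(Y) = 1.5546 bits

Joint entropy: H(X,Y) = 3.0850 bits

I(X;Y) = 1.5850 + 1.5546 - 3.0850 = 0.0546 bits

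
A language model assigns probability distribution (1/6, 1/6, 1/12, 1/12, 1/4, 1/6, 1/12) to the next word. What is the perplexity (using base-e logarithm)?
6.4474

Perplexity is e^H (or exp(H) for natural log).

First, H = -Σ p log p = 1.8637 nats
Perplexity = e^1.8637 = 6.4474

Interpretation: The model's uncertainty is equivalent to choosing uniformly among 6.4 options.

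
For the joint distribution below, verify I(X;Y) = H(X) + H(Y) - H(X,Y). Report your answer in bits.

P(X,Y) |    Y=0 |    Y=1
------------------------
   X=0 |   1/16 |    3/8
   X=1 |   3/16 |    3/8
I(X;Y) = 0.0359 bits

Mutual information has multiple equivalent forms:
- I(X;Y) = H(X) - H(X|Y)
- I(X;Y) = H(Y) - H(Y|X)
- I(X;Y) = H(X) + H(Y) - H(X,Y)

Computing all quantities:
H(X) = 0.9887, H(Y) = 0.8113, H(X,Y) = 1.7641
H(X|Y) = 0.9528, H(Y|X) = 0.7754

Verification:
H(X) - H(X|Y) = 0.9887 - 0.9528 = 0.0359
H(Y) - H(Y|X) = 0.8113 - 0.7754 = 0.0359
H(X) + H(Y) - H(X,Y) = 0.9887 + 0.8113 - 1.7641 = 0.0359

All forms give I(X;Y) = 0.0359 bits. ✓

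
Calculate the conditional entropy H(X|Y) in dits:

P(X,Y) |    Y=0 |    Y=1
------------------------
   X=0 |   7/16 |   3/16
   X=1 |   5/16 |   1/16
0.2823 dits

Using the chain rule: H(X|Y) = H(X,Y) - H(Y)

First, compute H(X,Y) = 0.5265 dits

Marginal P(Y) = (3/4, 1/4)
H(Y) = 0.2442 dits

H(X|Y) = H(X,Y) - H(Y) = 0.5265 - 0.2442 = 0.2823 dits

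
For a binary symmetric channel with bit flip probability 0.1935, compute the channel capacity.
0.2913 bits

For a binary symmetric channel (BSC) with error probability p:
Capacity C = 1 - H(p) bits per symbol

where H(p) = -p log₂(p) - (1-p) log₂(1-p) is the binary entropy function.

H(0.1935) = 0.7087 bits
C = 1 - 0.7087 = 0.2913 bits per symbol

This means we can reliably transmit up to 0.2913 bits of information per channel use.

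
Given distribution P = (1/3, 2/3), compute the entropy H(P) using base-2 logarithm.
0.9183 bits

Shannon entropy is H(X) = -Σ p(x) log p(x).

For P = (1/3, 2/3):
H = -1/3 × log_2(1/3) -2/3 × log_2(2/3)
H = 0.9183 bits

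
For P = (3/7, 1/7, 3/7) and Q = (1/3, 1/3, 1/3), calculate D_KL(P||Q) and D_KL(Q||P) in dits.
D_KL(P||Q) = 0.0410, D_KL(Q||P) = 0.0499

KL divergence is not symmetric: D_KL(P||Q) ≠ D_KL(Q||P) in general.

D_KL(P||Q) = 0.0410 dits
D_KL(Q||P) = 0.0499 dits

No, they are not equal!

This asymmetry is why KL divergence is not a true distance metric.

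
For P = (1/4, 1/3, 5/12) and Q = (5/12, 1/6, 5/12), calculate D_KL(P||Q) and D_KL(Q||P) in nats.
D_KL(P||Q) = 0.1033, D_KL(Q||P) = 0.0973

KL divergence is not symmetric: D_KL(P||Q) ≠ D_KL(Q||P) in general.

D_KL(P||Q) = 0.1033 nats
D_KL(Q||P) = 0.0973 nats

No, they are not equal!

This asymmetry is why KL divergence is not a true distance metric.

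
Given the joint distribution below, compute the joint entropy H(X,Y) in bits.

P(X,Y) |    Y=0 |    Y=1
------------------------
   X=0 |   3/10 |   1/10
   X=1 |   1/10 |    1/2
1.6855 bits

Joint entropy is H(X,Y) = -Σ_{x,y} p(x,y) log p(x,y).

Summing over all non-zero entries:
H(X,Y) = -[3/10·log_2(3/10) + 1/10·log_2(1/10) + 1/10·log_2(1/10) + 1/2·log_2(1/2)]
H(X,Y) = 1.6855 bits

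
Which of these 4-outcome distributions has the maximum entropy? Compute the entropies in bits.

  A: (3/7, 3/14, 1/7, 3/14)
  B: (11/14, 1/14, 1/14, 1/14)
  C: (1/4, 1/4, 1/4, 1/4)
C

For a discrete distribution over n outcomes, entropy is maximized by the uniform distribution.

Computing entropies:
H(A) = 1.8774 bits
H(B) = 1.0892 bits
H(C) = 2.0000 bits

The uniform distribution (where all probabilities equal 1/4) achieves the maximum entropy of log_2(4) = 2.0000 bits.

Distribution C has the highest entropy.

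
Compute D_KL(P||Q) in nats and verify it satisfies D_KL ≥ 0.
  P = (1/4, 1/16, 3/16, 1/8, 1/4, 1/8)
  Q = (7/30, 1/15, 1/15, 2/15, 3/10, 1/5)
0.0947 nats

KL divergence satisfies the Gibbs inequality: D_KL(P||Q) ≥ 0 for all distributions P, Q.

D_KL(P||Q) = Σ p(x) log(p(x)/q(x))
Term by term:
  x=0: 1/4 × log_e[(1/4)/(7/30)] = 0.0172
  x=1: 1/16 × log_e[(1/16)/(1/15)] = -0.0040
  x=2: 3/16 × log_e[(3/16)/(1/15)] = 0.1939
  x=3: 1/8 × log_e[(1/8)/(2/15)] = -0.0081
  x=4: 1/4 × log_e[(1/4)/(3/10)] = -0.0456
  x=5: 1/8 × log_e[(1/8)/(1/5)] = -0.0588
D_KL(P||Q) = 0.0947 nats

D_KL(P||Q) = 0.0947 ≥ 0 ✓

This non-negativity is a fundamental property: relative entropy cannot be negative because it measures how different Q is from P.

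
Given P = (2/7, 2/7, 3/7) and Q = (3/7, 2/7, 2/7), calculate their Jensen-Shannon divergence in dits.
0.0062 dits

Jensen-Shannon divergence is:
JSD(P||Q) = 0.5 × D_KL(P||M) + 0.5 × D_KL(Q||M)
where M = 0.5 × (P + Q) is the mixture distribution.

M = 0.5 × (2/7, 2/7, 3/7) + 0.5 × (3/7, 2/7, 2/7) = (5/14, 2/7, 5/14)

D_KL(P||M) = 0.0062 dits
D_KL(Q||M) = 0.0062 dits

JSD(P||Q) = 0.5 × 0.0062 + 0.5 × 0.0062 = 0.0062 dits

Unlike KL divergence, JSD is symmetric and bounded: 0 ≤ JSD ≤ log(2).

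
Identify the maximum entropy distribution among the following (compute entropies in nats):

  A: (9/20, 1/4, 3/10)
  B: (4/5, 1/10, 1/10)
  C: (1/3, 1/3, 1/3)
C

For a discrete distribution over n outcomes, entropy is maximized by the uniform distribution.

Computing entropies:
H(A) = 1.0671 nats
H(B) = 0.6390 nats
H(C) = 1.0986 nats

The uniform distribution (where all probabilities equal 1/3) achieves the maximum entropy of log_e(3) = 1.0986 nats.

Distribution C has the highest entropy.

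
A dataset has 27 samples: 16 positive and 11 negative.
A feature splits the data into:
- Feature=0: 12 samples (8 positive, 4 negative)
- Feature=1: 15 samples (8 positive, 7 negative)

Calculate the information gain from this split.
0.0132 bits

Information Gain = H(Y) - H(Y|Feature)

Before split:
P(positive) = 16/27 = 0.5926
H(Y) = 0.9751 bits

After split:
Feature=0: H = 0.9183 bits (weight = 12/27)
Feature=1: H = 0.9968 bits (weight = 15/27)
H(Y|Feature) = (12/27)×0.9183 + (15/27)×0.9968 = 0.9619 bits

Information Gain = 0.9751 - 0.9619 = 0.0132 bits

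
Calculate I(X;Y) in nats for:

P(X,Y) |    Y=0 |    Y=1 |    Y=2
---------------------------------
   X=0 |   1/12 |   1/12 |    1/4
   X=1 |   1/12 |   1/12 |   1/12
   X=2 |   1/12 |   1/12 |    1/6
0.0225 nats

Mutual information: I(X;Y) = H(X) + H(Y) - H(X,Y)

Marginals:
P(X) = (5/12, 1/4, 1/3), H(X) = 1.0776 nats
P(Y) = (1/4, 1/4, 1/2), H(Y) = 1.0397 nats

Joint entropy: H(X,Y) = 2.0947 nats

I(X;Y) = 1.0776 + 1.0397 - 2.0947 = 0.0225 nats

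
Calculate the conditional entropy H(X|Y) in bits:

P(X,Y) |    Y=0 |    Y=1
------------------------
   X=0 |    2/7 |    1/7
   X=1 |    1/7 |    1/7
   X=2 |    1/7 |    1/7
1.5364 bits

Using the chain rule: H(X|Y) = H(X,Y) - H(Y)

First, compute H(X,Y) = 2.5216 bits

Marginal P(Y) = (4/7, 3/7)
H(Y) = 0.9852 bits

H(X|Y) = H(X,Y) - H(Y) = 2.5216 - 0.9852 = 1.5364 bits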